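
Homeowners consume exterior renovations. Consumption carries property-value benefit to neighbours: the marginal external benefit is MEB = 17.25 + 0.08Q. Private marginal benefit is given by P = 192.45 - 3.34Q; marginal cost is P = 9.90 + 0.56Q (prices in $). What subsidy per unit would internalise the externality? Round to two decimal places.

Social marginal benefit = demand + MEB = 209.70 - 3.26Q.
Set SMB = MC: 209.70 - 3.26Q = 9.90 + 0.56Q → Q* = 52.3037.
The Pigouvian subsidy equals MEB at Q*: 17.25 + 0.08×52.3037 = 21.4343.

subsidy = $21.43 per unit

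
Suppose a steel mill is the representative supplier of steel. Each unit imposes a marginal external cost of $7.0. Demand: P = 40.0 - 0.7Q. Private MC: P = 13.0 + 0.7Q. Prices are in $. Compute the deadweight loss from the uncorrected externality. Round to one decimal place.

Market equilibrium (private): 13.0 + 0.7Q = 40.0 - 0.7Q → Q_m = 19.2857.
Social marginal cost = private MC + MEC = 20.0 + 0.7Q.
Set SMC = demand: 20.0 + 0.7Q = 40.0 - 0.7Q → Q* = 14.2857.
Height of the DWL triangle at Q_m is SMC(Q_m) − demand(Q_m) = MEC(Q_m) = 7.0000.
DWL = ½ × 5.0000 × 7.0000 = 17.5000.

DWL = $17.5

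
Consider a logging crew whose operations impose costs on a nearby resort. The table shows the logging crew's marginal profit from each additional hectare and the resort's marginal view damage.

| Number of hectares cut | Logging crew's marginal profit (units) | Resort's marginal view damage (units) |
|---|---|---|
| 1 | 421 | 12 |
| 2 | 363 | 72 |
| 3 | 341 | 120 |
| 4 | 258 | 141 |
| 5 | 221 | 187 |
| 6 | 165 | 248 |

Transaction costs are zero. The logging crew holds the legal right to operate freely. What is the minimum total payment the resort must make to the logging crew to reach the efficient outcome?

165

Left alone the logging crew would choose level 6 (marginal profit stays positive).
Efficient level: k* = 5 (marginal profit ≥ marginal view damage through 5).
The resort must at least cover the logging crew's forgone profit from cutting 6→5: 165 = 165.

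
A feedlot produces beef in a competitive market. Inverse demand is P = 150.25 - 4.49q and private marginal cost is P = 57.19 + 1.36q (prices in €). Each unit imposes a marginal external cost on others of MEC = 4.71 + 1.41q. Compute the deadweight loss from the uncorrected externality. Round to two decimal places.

Market equilibrium (private): 57.19 + 1.36q = 150.25 - 4.49q → q_m = 15.9077.
Social marginal cost = private MC + MEC = 61.90 + 2.77q.
Set SMC = demand: 61.90 + 2.77q = 150.25 - 4.49q → q* = 12.1694.
Between q* and q_m the wedge SMC − demand runs linearly from 0 to MEC(q_m), so the loss is a triangle.
DWL = ½ × 3.7383 × 27.1398 = 50.7284.

DWL = €50.73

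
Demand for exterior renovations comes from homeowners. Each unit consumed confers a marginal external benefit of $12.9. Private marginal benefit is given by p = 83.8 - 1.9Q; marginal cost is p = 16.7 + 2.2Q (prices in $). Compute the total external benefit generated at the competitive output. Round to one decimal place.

Market equilibrium (private): 16.7 + 2.2Q = 83.8 - 1.9Q → Q_m = 16.3659.
Total external benefit = MEB × Q_m = 12.9 × 16.3659 = 211.1201.

$211.1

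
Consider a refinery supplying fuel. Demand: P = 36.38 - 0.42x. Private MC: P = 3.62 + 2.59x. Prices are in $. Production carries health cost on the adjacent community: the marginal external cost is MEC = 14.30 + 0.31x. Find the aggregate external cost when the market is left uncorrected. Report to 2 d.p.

$174.00

Market equilibrium (private): 3.62 + 2.59x = 36.38 - 0.42x → x_m = 10.8837.
Total external cost = ∫₀^{x_m} (14.30 + 0.31x) dx = 14.30×10.8837 + ½×0.31×10.8837² = 173.9974.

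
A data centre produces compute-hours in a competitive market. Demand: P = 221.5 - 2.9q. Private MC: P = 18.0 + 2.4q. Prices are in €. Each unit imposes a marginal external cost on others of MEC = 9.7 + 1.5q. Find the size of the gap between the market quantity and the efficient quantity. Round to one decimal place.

9.9 units

Market equilibrium (private): 18.0 + 2.4q = 221.5 - 2.9q → q_m = 38.3962.
Social marginal cost = private MC + MEC = 27.7 + 3.9q.
Set SMC = demand: 27.7 + 3.9q = 221.5 - 2.9q → q* = 28.5000.
Gap = |38.3962 − 28.5000| = 9.8962.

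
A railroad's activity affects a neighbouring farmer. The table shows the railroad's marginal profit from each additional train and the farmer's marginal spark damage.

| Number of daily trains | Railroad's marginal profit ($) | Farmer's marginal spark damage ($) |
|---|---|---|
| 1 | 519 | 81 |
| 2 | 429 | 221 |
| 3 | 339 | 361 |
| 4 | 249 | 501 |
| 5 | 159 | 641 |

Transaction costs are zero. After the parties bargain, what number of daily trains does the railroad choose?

2

Bargaining reaches the level where marginal profit last exceeds marginal spark damage.
That holds through level 2 (429 ≥ 221) but not at 3 (339 < 361).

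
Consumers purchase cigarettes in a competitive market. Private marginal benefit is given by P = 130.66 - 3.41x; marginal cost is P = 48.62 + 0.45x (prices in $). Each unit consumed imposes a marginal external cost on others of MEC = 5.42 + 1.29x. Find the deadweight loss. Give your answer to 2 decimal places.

DWL = $104.69

Market equilibrium (private): 48.62 + 0.45x = 130.66 - 3.41x → x_m = 21.2539.
Social marginal benefit = demand − MEC = 125.24 - 4.70x.
Set SMB = MC: 125.24 - 4.70x = 48.62 + 0.45x → x* = 14.8777.
The welfare-loss triangle has base |x_m − x*| and height MEC(x_m) (the vertical gap between SMB and MC is zero at x* and MEC at x_m).
DWL = ½ × 6.3762 × 32.8375 = 104.6892.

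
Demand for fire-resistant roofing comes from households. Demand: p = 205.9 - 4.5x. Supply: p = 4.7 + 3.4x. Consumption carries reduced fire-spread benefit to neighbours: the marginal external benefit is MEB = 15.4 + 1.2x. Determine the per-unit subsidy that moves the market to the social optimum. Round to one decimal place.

Social marginal benefit = demand + MEB = 221.3 - 3.3x.
Set SMB = MC: 221.3 - 3.3x = 4.7 + 3.4x → x* = 32.3284.
The Pigouvian subsidy equals MEB at x*: 15.4 + 1.2×32.3284 = 54.1941.

subsidy = 54.2 per unit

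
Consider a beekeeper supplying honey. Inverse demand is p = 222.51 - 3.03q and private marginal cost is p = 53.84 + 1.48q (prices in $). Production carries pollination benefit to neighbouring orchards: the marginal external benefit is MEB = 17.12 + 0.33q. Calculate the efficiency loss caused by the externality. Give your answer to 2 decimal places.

DWL = $103.83

Market equilibrium (private): 53.84 + 1.48q = 222.51 - 3.03q → q_m = 37.3991.
Social marginal cost = private MC − MEB = 36.72 + 1.15q.
Set SMC = demand: 36.72 + 1.15q = 222.51 - 3.03q → q* = 44.4474.
Between q* and q_m the wedge demand − SMC runs linearly from 0 to MEB(q_m), so the loss is a triangle.
DWL = ½ × 7.0483 × 29.4617 = 103.8275.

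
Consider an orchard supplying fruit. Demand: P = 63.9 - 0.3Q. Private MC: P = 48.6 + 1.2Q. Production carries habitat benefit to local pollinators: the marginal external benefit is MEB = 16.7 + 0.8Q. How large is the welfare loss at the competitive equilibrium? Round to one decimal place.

Market equilibrium (private): 48.6 + 1.2Q = 63.9 - 0.3Q → Q_m = 10.2000.
Social marginal cost = private MC − MEB = 31.9 + 0.4Q.
Set SMC = demand: 31.9 + 0.4Q = 63.9 - 0.3Q → Q* = 45.7143.
Between Q* and Q_m the wedge demand − SMC runs linearly from 0 to MEB(Q_m), so the loss is a triangle.
DWL = ½ × 35.5143 × 24.8600 = 441.4427.

DWL = 441.4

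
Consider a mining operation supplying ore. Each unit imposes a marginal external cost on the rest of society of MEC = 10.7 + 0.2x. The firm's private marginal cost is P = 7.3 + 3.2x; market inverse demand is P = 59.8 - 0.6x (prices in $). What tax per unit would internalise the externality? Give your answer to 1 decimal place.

tax = $12.8 per unit

Social marginal cost = private MC + MEC = 18.0 + 3.4x.
Set SMC = demand: 18.0 + 3.4x = 59.8 - 0.6x → x* = 10.4500.
The Pigouvian tax equals MEC at x*: 10.7 + 0.2×10.4500 = 12.7900.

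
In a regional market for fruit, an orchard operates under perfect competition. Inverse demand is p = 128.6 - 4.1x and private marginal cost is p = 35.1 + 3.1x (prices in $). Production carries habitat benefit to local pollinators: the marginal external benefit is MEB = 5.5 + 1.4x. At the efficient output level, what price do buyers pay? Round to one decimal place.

Social marginal cost = private MC − MEB = 29.6 + 1.7x.
Set SMC = demand: 29.6 + 1.7x = 128.6 - 4.1x → x* = 17.0690.
Consumer price on the demand curve at x*: 128.6 − 4.1×17.0690 = 58.6171.

P = $58.6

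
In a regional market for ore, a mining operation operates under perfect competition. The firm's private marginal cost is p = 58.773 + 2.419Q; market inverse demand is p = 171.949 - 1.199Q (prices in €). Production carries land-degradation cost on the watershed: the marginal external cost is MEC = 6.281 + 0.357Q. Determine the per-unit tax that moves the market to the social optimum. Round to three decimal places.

Social marginal cost = private MC + MEC = 65.054 + 2.776Q.
Set SMC = demand: 65.054 + 2.776Q = 171.949 - 1.199Q → Q* = 26.8918.
The Pigouvian tax equals MEC at Q*: 6.281 + 0.357×26.8918 = 15.8814.

tax = €15.881 per unit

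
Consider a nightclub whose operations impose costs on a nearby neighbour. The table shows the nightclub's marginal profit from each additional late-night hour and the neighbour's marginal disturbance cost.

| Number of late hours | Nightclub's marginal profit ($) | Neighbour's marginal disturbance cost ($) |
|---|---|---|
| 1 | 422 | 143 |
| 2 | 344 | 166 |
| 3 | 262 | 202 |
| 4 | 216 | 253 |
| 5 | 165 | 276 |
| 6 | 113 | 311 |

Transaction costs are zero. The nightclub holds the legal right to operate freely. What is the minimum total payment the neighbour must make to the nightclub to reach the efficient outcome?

$494

Left alone the nightclub would choose level 6 (marginal profit stays positive).
Efficient level: k* = 3 (marginal profit ≥ marginal disturbance cost through 3).
The neighbour must at least cover the nightclub's forgone profit from cutting 6→3: 216 + 165 + 113 = 494.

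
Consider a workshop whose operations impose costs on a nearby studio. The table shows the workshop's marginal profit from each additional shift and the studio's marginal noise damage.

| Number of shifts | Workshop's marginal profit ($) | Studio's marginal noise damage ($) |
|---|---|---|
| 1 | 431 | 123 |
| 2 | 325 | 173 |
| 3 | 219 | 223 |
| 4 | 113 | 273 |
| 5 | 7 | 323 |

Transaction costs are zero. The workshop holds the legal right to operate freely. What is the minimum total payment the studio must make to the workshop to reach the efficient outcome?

$339

Left alone the workshop would choose level 5 (marginal profit stays positive).
Efficient level: k* = 2 (marginal profit ≥ marginal noise damage through 2).
The studio must at least cover the workshop's forgone profit from cutting 5→2: 219 + 113 + 7 = 339.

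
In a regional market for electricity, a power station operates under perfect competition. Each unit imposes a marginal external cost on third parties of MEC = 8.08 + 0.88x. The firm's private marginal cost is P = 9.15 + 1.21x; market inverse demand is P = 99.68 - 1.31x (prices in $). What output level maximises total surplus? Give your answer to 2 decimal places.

Social marginal cost = private MC + MEC = 17.23 + 2.09x.
Set SMC = demand: 17.23 + 2.09x = 99.68 - 1.31x → x* = 24.2500.

x* = 24.25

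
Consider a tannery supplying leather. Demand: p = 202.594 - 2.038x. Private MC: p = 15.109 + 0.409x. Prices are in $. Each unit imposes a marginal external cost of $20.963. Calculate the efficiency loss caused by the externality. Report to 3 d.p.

DWL = $89.793

Market equilibrium (private): 15.109 + 0.409x = 202.594 - 2.038x → x_m = 76.6183.
Social marginal cost = private MC + MEC = 36.072 + 0.409x.
Set SMC = demand: 36.072 + 0.409x = 202.594 - 2.038x → x* = 68.0515.
Height of the DWL triangle at x_m is SMC(x_m) − demand(x_m) = MEC(x_m) = 20.9630.
DWL = ½ × 8.5668 × 20.9630 = 89.7929.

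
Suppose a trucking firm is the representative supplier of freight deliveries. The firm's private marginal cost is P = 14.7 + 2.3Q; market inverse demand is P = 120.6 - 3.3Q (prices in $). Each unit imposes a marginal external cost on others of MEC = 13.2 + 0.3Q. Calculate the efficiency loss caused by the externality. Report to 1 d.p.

Market equilibrium (private): 14.7 + 2.3Q = 120.6 - 3.3Q → Q_m = 18.9107.
Social marginal cost = private MC + MEC = 27.9 + 2.6Q.
Set SMC = demand: 27.9 + 2.6Q = 120.6 - 3.3Q → Q* = 15.7119.
The loss is the area between SMC and demand from Q* to Q_m; with linear curves that's a triangle of height MEC(Q_m).
DWL = ½ × 3.1988 × 18.8732 = 30.1858.

DWL = $30.2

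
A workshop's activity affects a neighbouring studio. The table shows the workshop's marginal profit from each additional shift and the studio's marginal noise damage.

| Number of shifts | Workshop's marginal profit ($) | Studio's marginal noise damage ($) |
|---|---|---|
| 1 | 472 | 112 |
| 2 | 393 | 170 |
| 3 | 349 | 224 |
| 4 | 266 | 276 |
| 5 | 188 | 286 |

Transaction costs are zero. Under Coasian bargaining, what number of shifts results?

Bargaining reaches the level where marginal profit last exceeds marginal noise damage.
That holds through level 3 (349 ≥ 224) but not at 4 (266 < 276).

3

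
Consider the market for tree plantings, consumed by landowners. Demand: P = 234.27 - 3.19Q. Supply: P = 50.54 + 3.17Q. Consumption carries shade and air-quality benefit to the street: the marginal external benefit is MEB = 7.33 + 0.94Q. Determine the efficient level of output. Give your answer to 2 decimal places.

Social marginal benefit = demand + MEB = 241.60 - 2.25Q.
Set SMB = MC: 241.60 - 2.25Q = 50.54 + 3.17Q → Q* = 35.2509.

Q* = 35.25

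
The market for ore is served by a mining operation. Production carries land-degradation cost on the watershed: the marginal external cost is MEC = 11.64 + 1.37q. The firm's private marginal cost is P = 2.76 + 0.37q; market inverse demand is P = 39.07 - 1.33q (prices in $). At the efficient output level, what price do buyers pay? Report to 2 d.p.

P = $28.38

Social marginal cost = private MC + MEC = 14.40 + 1.74q.
Set SMC = demand: 14.40 + 1.74q = 39.07 - 1.33q → q* = 8.0358.
Consumer price on the demand curve at q*: 39.07 − 1.33×8.0358 = 28.3824.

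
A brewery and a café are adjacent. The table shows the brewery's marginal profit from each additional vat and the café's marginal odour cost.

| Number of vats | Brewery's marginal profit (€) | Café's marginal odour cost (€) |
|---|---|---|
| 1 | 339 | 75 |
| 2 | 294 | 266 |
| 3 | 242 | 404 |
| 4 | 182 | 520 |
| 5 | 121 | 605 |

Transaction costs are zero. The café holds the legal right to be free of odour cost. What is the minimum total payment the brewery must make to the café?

€341

Efficient level: marginal profit ≥ marginal odour cost through level 2, so k* = 2.
With the café holding the right, the brewery must at least compensate total damage at k*: 75 + 266 = 341.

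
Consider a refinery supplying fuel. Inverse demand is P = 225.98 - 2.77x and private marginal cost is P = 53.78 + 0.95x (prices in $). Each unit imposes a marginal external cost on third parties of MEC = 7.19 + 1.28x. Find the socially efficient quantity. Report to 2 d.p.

x* = 33.00

Social marginal cost = private MC + MEC = 60.97 + 2.23x.
Set SMC = demand: 60.97 + 2.23x = 225.98 - 2.77x → x* = 33.0020.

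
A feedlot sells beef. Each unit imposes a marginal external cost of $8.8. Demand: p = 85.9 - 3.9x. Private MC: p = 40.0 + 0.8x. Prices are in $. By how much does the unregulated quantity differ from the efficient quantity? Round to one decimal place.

1.9 units

Market equilibrium (private): 40.0 + 0.8x = 85.9 - 3.9x → x_m = 9.7660.
Social marginal cost = private MC + MEC = 48.8 + 0.8x.
Set SMC = demand: 48.8 + 0.8x = 85.9 - 3.9x → x* = 7.8936.
Gap = |9.7660 − 7.8936| = 1.8724.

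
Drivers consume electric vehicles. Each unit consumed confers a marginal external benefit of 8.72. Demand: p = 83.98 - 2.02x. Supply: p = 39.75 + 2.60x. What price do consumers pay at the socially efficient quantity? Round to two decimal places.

P = 60.83

Social marginal benefit = demand + MEB = 92.70 - 2.02x.
Set SMB = MC: 92.70 - 2.02x = 39.75 + 2.60x → x* = 11.4610.
Consumer price on the demand curve at x*: 83.98 − 2.02×11.4610 = 60.8288.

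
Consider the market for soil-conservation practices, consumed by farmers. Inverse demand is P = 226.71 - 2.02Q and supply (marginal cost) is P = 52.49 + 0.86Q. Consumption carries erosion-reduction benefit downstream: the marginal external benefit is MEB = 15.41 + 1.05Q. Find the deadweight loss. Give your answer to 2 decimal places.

DWL = 1702.07

Market equilibrium (private): 52.49 + 0.86Q = 226.71 - 2.02Q → Q_m = 60.4931.
Social marginal benefit = demand + MEB = 242.12 - 0.97Q.
Set SMB = MC: 242.12 - 0.97Q = 52.49 + 0.86Q → Q* = 103.6230.
Height of the DWL triangle at Q_m is SMB(Q_m) − MC(Q_m) = MEB(Q_m) = 78.9277.
DWL = ½ × 43.1299 × 78.9277 = 1702.0719.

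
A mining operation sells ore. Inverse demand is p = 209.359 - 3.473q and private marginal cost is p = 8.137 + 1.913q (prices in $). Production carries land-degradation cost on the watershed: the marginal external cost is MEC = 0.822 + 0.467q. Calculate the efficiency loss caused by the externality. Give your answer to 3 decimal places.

DWL = $28.512

Market equilibrium (private): 8.137 + 1.913q = 209.359 - 3.473q → q_m = 37.3602.
Social marginal cost = private MC + MEC = 8.959 + 2.380q.
Set SMC = demand: 8.959 + 2.380q = 209.359 - 3.473q → q* = 34.2389.
Height of the DWL triangle at q_m is SMC(q_m) − demand(q_m) = MEC(q_m) = 18.2692.
DWL = ½ × 3.1213 × 18.2692 = 28.5118.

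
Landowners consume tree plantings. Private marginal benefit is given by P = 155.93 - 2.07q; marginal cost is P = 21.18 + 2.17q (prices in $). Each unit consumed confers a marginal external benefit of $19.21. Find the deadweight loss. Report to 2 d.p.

DWL = $43.52

Market equilibrium (private): 21.18 + 2.17q = 155.93 - 2.07q → q_m = 31.7807.
Social marginal benefit = demand + MEB = 175.14 - 2.07q.
Set SMB = MC: 175.14 - 2.07q = 21.18 + 2.17q → q* = 36.3113.
Between q* and q_m the wedge SMB − MC runs linearly from 0 to MEB(q_m), so the loss is a triangle.
DWL = ½ × 4.5306 × 19.2100 = 43.5164.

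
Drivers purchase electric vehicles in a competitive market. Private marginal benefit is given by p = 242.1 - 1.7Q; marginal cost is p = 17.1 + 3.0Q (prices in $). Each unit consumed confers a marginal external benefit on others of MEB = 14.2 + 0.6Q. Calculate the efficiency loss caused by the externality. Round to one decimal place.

Market equilibrium (private): 17.1 + 3.0Q = 242.1 - 1.7Q → Q_m = 47.8723.
Social marginal benefit = demand + MEB = 256.3 - 1.1Q.
Set SMB = MC: 256.3 - 1.1Q = 17.1 + 3.0Q → Q* = 58.3415.
The welfare-loss triangle has base |Q_m − Q*| and height MEB(Q_m) (the vertical gap between SMB and MC is zero at Q* and MEB at Q_m).
DWL = ½ × 10.4692 × 42.9234 = 224.6868.

DWL = $224.7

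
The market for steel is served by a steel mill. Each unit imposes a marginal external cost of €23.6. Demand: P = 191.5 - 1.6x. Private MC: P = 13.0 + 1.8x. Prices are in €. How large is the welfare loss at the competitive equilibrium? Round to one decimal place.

DWL = €81.9

Market equilibrium (private): 13.0 + 1.8x = 191.5 - 1.6x → x_m = 52.5000.
Social marginal cost = private MC + MEC = 36.6 + 1.8x.
Set SMC = demand: 36.6 + 1.8x = 191.5 - 1.6x → x* = 45.5588.
Between x* and x_m the wedge SMC − demand runs linearly from 0 to MEC(x_m), so the loss is a triangle.
DWL = ½ × 6.9412 × 23.6000 = 81.9062.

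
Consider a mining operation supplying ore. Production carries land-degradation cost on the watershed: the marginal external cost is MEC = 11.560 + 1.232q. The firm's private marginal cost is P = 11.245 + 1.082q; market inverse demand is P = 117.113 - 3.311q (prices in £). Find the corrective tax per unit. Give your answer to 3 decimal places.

tax = £32.216 per unit

Social marginal cost = private MC + MEC = 22.805 + 2.314q.
Set SMC = demand: 22.805 + 2.314q = 117.113 - 3.311q → q* = 16.7659.
The Pigouvian tax equals MEC at q*: 11.560 + 1.232×16.7659 = 32.2156.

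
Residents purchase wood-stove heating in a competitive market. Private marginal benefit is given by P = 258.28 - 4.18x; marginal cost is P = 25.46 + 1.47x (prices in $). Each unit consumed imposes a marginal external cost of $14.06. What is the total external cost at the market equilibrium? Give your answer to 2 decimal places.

$579.37

Market equilibrium (private): 25.46 + 1.47x = 258.28 - 4.18x → x_m = 41.2071.
Total external cost = MEC × x_m = 14.06 × 41.2071 = 579.3718.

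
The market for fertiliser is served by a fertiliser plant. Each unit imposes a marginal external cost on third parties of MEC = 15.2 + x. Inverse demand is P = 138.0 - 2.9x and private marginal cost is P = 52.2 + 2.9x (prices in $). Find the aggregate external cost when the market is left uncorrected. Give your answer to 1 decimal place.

$334.3

Market equilibrium (private): 52.2 + 2.9x = 138.0 - 2.9x → x_m = 14.7931.
Total external cost = ∫₀^{x_m} (15.2 + 1.0x) dx = 15.2×14.7931 + ½×1.0×14.7931² = 334.2730.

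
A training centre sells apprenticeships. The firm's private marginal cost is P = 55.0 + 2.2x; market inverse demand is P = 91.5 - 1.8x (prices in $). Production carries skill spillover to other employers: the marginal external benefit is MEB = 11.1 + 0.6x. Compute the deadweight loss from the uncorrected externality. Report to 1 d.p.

Market equilibrium (private): 55.0 + 2.2x = 91.5 - 1.8x → x_m = 9.1250.
Social marginal cost = private MC − MEB = 43.9 + 1.6x.
Set SMC = demand: 43.9 + 1.6x = 91.5 - 1.8x → x* = 14.0000.
Between x* and x_m the wedge demand − SMC runs linearly from 0 to MEB(x_m), so the loss is a triangle.
DWL = ½ × 4.8750 × 16.5750 = 40.4016.

DWL = $40.4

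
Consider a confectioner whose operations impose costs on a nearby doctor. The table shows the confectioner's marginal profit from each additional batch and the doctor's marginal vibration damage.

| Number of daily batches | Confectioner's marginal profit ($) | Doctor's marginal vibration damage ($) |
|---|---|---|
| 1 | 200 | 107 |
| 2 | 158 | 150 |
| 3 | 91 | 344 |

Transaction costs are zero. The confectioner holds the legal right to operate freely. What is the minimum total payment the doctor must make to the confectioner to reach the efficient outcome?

$91

Left alone the confectioner would choose level 3 (marginal profit stays positive).
Efficient level: k* = 2 (marginal profit ≥ marginal vibration damage through 2).
The doctor must at least cover the confectioner's forgone profit from cutting 3→2: 91 = 91.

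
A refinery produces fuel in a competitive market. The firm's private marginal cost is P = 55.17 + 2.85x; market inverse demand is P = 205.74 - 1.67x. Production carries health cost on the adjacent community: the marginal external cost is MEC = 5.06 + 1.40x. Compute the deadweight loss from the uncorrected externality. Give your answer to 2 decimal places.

Market equilibrium (private): 55.17 + 2.85x = 205.74 - 1.67x → x_m = 33.3119.
Social marginal cost = private MC + MEC = 60.23 + 4.25x.
Set SMC = demand: 60.23 + 4.25x = 205.74 - 1.67x → x* = 24.5794.
The loss is the area between SMC and demand from x* to x_m; with linear curves that's a triangle of height MEC(x_m).
DWL = ½ × 8.7325 × 51.6967 = 225.7207.

DWL = 225.72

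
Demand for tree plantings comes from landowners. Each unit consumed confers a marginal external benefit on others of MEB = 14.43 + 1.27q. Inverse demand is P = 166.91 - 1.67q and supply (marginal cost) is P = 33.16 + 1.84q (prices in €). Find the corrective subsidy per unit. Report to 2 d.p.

subsidy = €98.44 per unit

Social marginal benefit = demand + MEB = 181.34 - 0.40q.
Set SMB = MC: 181.34 - 0.40q = 33.16 + 1.84q → q* = 66.1518.
The Pigouvian subsidy equals MEB at q*: 14.43 + 1.27×66.1518 = 98.4428.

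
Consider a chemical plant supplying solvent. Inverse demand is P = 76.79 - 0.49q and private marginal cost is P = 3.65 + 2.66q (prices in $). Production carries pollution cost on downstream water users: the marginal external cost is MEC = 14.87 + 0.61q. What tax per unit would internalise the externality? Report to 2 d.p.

Social marginal cost = private MC + MEC = 18.52 + 3.27q.
Set SMC = demand: 18.52 + 3.27q = 76.79 - 0.49q → q* = 15.4973.
The Pigouvian tax equals MEC at q*: 14.87 + 0.61×15.4973 = 24.3234.

tax = $24.32 per unit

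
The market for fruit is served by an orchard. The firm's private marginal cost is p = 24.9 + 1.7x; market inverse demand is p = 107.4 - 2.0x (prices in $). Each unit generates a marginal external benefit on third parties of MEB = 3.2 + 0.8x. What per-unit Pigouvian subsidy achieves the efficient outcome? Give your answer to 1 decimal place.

Social marginal cost = private MC − MEB = 21.7 + 0.9x.
Set SMC = demand: 21.7 + 0.9x = 107.4 - 2.0x → x* = 29.5517.
The Pigouvian subsidy equals MEB at x*: 3.2 + 0.8×29.5517 = 26.8414.

subsidy = $26.8 per unit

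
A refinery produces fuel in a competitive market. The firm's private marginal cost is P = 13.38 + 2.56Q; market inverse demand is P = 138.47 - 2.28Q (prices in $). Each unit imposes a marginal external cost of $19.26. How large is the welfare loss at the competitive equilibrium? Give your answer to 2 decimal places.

Market equilibrium (private): 13.38 + 2.56Q = 138.47 - 2.28Q → Q_m = 25.8450.
Social marginal cost = private MC + MEC = 32.64 + 2.56Q.
Set SMC = demand: 32.64 + 2.56Q = 138.47 - 2.28Q → Q* = 21.8657.
The welfare-loss triangle has base |Q_m − Q*| and height MEC(Q_m) (the vertical gap between SMC and demand is zero at Q* and MEC at Q_m).
DWL = ½ × 3.9793 × 19.2600 = 38.3207.

DWL = $38.32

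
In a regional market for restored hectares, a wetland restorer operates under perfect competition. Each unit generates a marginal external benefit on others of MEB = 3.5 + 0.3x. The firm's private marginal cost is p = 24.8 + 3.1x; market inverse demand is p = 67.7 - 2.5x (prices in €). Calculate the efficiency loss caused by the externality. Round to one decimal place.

Market equilibrium (private): 24.8 + 3.1x = 67.7 - 2.5x → x_m = 7.6607.
Social marginal cost = private MC − MEB = 21.3 + 2.8x.
Set SMC = demand: 21.3 + 2.8x = 67.7 - 2.5x → x* = 8.7547.
Between x* and x_m the wedge demand − SMC runs linearly from 0 to MEB(x_m), so the loss is a triangle.
DWL = ½ × 1.0940 × 5.7982 = 3.1716.

DWL = €3.2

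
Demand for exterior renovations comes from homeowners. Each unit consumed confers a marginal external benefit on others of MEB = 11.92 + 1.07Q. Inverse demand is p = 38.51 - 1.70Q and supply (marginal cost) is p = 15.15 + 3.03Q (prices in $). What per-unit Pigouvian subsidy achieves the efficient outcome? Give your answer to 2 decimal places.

Social marginal benefit = demand + MEB = 50.43 - 0.63Q.
Set SMB = MC: 50.43 - 0.63Q = 15.15 + 3.03Q → Q* = 9.6393.
The Pigouvian subsidy equals MEB at Q*: 11.92 + 1.07×9.6393 = 22.2341.

subsidy = $22.23 per unit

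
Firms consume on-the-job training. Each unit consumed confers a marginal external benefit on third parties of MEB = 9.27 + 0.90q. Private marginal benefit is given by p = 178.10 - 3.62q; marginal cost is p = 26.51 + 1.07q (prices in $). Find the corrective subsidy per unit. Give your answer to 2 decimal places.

Social marginal benefit = demand + MEB = 187.37 - 2.72q.
Set SMB = MC: 187.37 - 2.72q = 26.51 + 1.07q → q* = 42.4433.
The Pigouvian subsidy equals MEB at q*: 9.27 + 0.90×42.4433 = 47.4690.

subsidy = $47.47 per unit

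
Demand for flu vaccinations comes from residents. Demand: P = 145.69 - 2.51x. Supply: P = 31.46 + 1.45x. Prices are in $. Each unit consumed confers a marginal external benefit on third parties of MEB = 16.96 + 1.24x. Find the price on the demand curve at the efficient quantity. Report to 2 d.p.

Social marginal benefit = demand + MEB = 162.65 - 1.27x.
Set SMB = MC: 162.65 - 1.27x = 31.46 + 1.45x → x* = 48.2316.
Consumer price on the demand curve at x*: 145.69 − 2.51×48.2316 = 24.6287.

P = $24.63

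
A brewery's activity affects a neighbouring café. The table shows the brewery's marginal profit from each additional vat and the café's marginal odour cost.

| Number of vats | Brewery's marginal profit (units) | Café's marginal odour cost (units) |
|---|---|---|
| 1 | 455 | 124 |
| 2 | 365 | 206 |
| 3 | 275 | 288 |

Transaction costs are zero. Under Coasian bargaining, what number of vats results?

2

Bargaining reaches the level where marginal profit last exceeds marginal odour cost.
That holds through level 2 (365 ≥ 206) but not at 3 (275 < 288).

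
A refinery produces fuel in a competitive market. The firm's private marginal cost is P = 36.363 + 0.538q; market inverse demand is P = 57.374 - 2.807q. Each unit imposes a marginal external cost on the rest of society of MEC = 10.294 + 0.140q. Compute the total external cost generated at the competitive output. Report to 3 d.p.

67.422

Market equilibrium (private): 36.363 + 0.538q = 57.374 - 2.807q → q_m = 6.2813.
Total external cost = ∫₀^{q_m} (10.294 + 0.140q) dq = 10.294×6.2813 + ½×0.140×6.2813² = 67.4215.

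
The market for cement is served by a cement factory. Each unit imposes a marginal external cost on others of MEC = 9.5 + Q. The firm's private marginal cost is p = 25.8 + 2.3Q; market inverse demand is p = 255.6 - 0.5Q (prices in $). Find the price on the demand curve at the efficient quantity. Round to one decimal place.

Social marginal cost = private MC + MEC = 35.3 + 3.3Q.
Set SMC = demand: 35.3 + 3.3Q = 255.6 - 0.5Q → Q* = 57.9737.
Consumer price on the demand curve at Q*: 255.6 − 0.5×57.9737 = 226.6132.

P = $226.6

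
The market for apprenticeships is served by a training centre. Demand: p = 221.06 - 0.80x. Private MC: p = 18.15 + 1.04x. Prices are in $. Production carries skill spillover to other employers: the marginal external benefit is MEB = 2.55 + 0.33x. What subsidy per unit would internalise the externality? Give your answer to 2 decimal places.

Social marginal cost = private MC − MEB = 15.60 + 0.71x.
Set SMC = demand: 15.60 + 0.71x = 221.06 - 0.80x → x* = 136.0662.
The Pigouvian subsidy equals MEB at x*: 2.55 + 0.33×136.0662 = 47.4518.

subsidy = $47.45 per unit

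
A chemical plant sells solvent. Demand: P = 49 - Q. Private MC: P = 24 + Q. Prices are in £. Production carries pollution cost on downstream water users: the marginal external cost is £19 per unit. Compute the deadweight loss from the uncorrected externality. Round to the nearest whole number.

Market equilibrium (private): 24 + Q = 49 - Q → Q_m = 12.5000.
Social marginal cost = private MC + MEC = 43 + Q.
Set SMC = demand: 43 + Q = 49 - Q → Q* = 3.0000.
Height of the DWL triangle at Q_m is SMC(Q_m) − demand(Q_m) = MEC(Q_m) = 19.0000.
DWL = ½ × 9.5000 × 19.0000 = 90.2500.

DWL = £90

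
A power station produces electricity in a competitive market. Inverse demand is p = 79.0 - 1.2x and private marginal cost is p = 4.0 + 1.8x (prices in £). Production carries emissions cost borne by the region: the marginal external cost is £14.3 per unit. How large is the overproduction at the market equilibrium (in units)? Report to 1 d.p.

4.8 units

Market equilibrium (private): 4.0 + 1.8x = 79.0 - 1.2x → x_m = 25.0000.
Social marginal cost = private MC + MEC = 18.3 + 1.8x.
Set SMC = demand: 18.3 + 1.8x = 79.0 - 1.2x → x* = 20.2333.
Gap = |25.0000 − 20.2333| = 4.7667.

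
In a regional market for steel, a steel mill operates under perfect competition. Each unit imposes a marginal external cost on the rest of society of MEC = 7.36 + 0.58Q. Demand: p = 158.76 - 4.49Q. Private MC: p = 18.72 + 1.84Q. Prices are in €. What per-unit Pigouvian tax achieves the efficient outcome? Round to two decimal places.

Social marginal cost = private MC + MEC = 26.08 + 2.42Q.
Set SMC = demand: 26.08 + 2.42Q = 158.76 - 4.49Q → Q* = 19.2012.
The Pigouvian tax equals MEC at Q*: 7.36 + 0.58×19.2012 = 18.4967.

tax = €18.50 per unit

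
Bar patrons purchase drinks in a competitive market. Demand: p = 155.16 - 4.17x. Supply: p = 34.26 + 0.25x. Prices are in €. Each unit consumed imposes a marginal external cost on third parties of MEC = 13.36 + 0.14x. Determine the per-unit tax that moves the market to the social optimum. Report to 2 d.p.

tax = €16.66 per unit

Social marginal benefit = demand − MEC = 141.80 - 4.31x.
Set SMB = MC: 141.80 - 4.31x = 34.26 + 0.25x → x* = 23.5833.
The Pigouvian tax equals MEC at x*: 13.36 + 0.14×23.5833 = 16.6617.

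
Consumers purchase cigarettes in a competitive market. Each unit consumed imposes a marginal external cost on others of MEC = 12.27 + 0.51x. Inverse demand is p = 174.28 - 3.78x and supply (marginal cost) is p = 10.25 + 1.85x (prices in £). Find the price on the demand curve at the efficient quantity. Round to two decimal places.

Social marginal benefit = demand − MEC = 162.01 - 4.29x.
Set SMB = MC: 162.01 - 4.29x = 10.25 + 1.85x → x* = 24.7166.
Consumer price on the demand curve at x*: 174.28 − 3.78×24.7166 = 80.8513.

P = £80.85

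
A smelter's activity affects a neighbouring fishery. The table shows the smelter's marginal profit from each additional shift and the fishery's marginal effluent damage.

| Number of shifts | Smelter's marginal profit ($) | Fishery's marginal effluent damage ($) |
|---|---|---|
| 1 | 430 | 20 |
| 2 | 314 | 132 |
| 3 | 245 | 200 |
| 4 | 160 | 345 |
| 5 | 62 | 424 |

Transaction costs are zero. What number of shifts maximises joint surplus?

Bargaining reaches the level where marginal profit last exceeds marginal effluent damage.
That holds through level 3 (245 ≥ 200) but not at 4 (160 < 345).

3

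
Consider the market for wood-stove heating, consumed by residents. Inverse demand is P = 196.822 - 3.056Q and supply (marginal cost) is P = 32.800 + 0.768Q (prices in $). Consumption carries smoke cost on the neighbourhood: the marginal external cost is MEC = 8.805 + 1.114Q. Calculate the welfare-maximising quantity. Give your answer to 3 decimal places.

Social marginal benefit = demand − MEC = 188.017 - 4.170Q.
Set SMB = MC: 188.017 - 4.170Q = 32.800 + 0.768Q → Q* = 31.4332.

Q* = 31.433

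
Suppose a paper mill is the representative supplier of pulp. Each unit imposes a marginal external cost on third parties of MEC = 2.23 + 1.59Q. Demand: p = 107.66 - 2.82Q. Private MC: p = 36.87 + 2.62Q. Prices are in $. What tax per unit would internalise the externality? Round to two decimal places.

tax = $17.74 per unit

Social marginal cost = private MC + MEC = 39.10 + 4.21Q.
Set SMC = demand: 39.10 + 4.21Q = 107.66 - 2.82Q → Q* = 9.7525.
The Pigouvian tax equals MEC at Q*: 2.23 + 1.59×9.7525 = 17.7365.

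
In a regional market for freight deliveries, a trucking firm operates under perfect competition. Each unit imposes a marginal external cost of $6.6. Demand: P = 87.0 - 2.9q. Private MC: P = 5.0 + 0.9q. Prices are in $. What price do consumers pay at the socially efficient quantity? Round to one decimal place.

Social marginal cost = private MC + MEC = 11.6 + 0.9q.
Set SMC = demand: 11.6 + 0.9q = 87.0 - 2.9q → q* = 19.8421.
Consumer price on the demand curve at q*: 87.0 − 2.9×19.8421 = 29.4579.

P = $29.5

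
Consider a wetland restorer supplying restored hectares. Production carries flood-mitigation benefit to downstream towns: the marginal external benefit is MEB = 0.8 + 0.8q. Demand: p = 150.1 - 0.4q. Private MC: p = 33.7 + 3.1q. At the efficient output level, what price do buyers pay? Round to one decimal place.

Social marginal cost = private MC − MEB = 32.9 + 2.3q.
Set SMC = demand: 32.9 + 2.3q = 150.1 - 0.4q → q* = 43.4074.
Consumer price on the demand curve at q*: 150.1 − 0.4×43.4074 = 132.7370.

P = 132.7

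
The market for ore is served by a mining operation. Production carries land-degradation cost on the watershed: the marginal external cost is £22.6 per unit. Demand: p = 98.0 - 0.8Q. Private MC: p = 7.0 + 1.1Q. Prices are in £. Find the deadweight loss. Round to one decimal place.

DWL = £134.4

Market equilibrium (private): 7.0 + 1.1Q = 98.0 - 0.8Q → Q_m = 47.8947.
Social marginal cost = private MC + MEC = 29.6 + 1.1Q.
Set SMC = demand: 29.6 + 1.1Q = 98.0 - 0.8Q → Q* = 36.0000.
The loss is the area between SMC and demand from Q* to Q_m; with linear curves that's a triangle of height MEC(Q_m).
DWL = ½ × 11.8947 × 22.6000 = 134.4101.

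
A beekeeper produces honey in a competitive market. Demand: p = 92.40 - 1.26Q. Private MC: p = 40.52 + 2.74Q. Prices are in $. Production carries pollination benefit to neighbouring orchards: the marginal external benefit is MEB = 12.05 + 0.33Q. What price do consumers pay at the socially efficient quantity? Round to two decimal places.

Social marginal cost = private MC − MEB = 28.47 + 2.41Q.
Set SMC = demand: 28.47 + 2.41Q = 92.40 - 1.26Q → Q* = 17.4196.
Consumer price on the demand curve at Q*: 92.40 − 1.26×17.4196 = 70.4513.

P = $70.45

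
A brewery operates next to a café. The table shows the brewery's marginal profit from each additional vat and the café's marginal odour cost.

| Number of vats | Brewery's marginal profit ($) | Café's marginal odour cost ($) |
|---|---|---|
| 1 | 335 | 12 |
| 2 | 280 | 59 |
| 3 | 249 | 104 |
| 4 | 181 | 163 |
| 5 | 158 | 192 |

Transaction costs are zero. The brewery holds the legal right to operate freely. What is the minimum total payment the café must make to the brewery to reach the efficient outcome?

$158

Left alone the brewery would choose level 5 (marginal profit stays positive).
Efficient level: k* = 4 (marginal profit ≥ marginal odour cost through 4).
The café must at least cover the brewery's forgone profit from cutting 5→4: 158 = 158.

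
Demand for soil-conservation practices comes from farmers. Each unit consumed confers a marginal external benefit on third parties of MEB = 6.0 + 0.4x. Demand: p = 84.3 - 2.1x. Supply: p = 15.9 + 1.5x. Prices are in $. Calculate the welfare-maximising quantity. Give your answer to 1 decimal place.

Social marginal benefit = demand + MEB = 90.3 - 1.7x.
Set SMB = MC: 90.3 - 1.7x = 15.9 + 1.5x → x* = 23.2500.

x* = 23.3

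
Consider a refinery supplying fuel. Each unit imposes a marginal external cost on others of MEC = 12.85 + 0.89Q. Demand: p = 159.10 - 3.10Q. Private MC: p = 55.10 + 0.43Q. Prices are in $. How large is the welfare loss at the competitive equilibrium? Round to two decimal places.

DWL = $172.69

Market equilibrium (private): 55.10 + 0.43Q = 159.10 - 3.10Q → Q_m = 29.4618.
Social marginal cost = private MC + MEC = 67.95 + 1.32Q.
Set SMC = demand: 67.95 + 1.32Q = 159.10 - 3.10Q → Q* = 20.6222.
Between Q* and Q_m the wedge SMC − demand runs linearly from 0 to MEC(Q_m), so the loss is a triangle.
DWL = ½ × 8.8396 × 39.0710 = 172.6860.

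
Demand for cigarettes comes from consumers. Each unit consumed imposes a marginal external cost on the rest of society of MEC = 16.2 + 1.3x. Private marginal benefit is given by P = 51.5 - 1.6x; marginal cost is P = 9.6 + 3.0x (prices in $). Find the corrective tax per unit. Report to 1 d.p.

tax = $21.9 per unit

Social marginal benefit = demand − MEC = 35.3 - 2.9x.
Set SMB = MC: 35.3 - 2.9x = 9.6 + 3.0x → x* = 4.3559.
The Pigouvian tax equals MEC at x*: 16.2 + 1.3×4.3559 = 21.8627.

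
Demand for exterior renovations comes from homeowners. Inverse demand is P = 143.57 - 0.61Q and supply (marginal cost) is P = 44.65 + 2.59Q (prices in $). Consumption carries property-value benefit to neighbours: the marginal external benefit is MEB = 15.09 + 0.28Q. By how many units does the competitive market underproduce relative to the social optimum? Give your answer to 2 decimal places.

8.13 units

Market equilibrium (private): 44.65 + 2.59Q = 143.57 - 0.61Q → Q_m = 30.9125.
Social marginal benefit = demand + MEB = 158.66 - 0.33Q.
Set SMB = MC: 158.66 - 0.33Q = 44.65 + 2.59Q → Q* = 39.0445.
Gap = |30.9125 − 39.0445| = 8.1320.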